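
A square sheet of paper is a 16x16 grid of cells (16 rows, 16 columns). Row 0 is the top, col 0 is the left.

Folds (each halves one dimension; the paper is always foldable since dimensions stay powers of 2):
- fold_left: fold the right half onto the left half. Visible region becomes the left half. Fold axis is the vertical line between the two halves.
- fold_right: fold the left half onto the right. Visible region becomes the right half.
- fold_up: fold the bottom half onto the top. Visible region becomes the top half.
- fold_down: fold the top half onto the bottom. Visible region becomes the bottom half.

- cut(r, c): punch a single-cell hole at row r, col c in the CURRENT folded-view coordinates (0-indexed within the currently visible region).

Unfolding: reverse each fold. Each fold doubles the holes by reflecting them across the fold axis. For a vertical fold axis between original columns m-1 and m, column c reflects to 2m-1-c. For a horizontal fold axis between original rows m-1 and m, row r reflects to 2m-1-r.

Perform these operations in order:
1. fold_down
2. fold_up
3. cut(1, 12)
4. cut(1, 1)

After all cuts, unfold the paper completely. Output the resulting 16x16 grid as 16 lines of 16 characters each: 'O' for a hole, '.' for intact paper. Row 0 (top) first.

Answer: ................
.O..........O...
................
................
................
................
.O..........O...
................
................
.O..........O...
................
................
................
................
.O..........O...
................

Derivation:
Op 1 fold_down: fold axis h@8; visible region now rows[8,16) x cols[0,16) = 8x16
Op 2 fold_up: fold axis h@12; visible region now rows[8,12) x cols[0,16) = 4x16
Op 3 cut(1, 12): punch at orig (9,12); cuts so far [(9, 12)]; region rows[8,12) x cols[0,16) = 4x16
Op 4 cut(1, 1): punch at orig (9,1); cuts so far [(9, 1), (9, 12)]; region rows[8,12) x cols[0,16) = 4x16
Unfold 1 (reflect across h@12): 4 holes -> [(9, 1), (9, 12), (14, 1), (14, 12)]
Unfold 2 (reflect across h@8): 8 holes -> [(1, 1), (1, 12), (6, 1), (6, 12), (9, 1), (9, 12), (14, 1), (14, 12)]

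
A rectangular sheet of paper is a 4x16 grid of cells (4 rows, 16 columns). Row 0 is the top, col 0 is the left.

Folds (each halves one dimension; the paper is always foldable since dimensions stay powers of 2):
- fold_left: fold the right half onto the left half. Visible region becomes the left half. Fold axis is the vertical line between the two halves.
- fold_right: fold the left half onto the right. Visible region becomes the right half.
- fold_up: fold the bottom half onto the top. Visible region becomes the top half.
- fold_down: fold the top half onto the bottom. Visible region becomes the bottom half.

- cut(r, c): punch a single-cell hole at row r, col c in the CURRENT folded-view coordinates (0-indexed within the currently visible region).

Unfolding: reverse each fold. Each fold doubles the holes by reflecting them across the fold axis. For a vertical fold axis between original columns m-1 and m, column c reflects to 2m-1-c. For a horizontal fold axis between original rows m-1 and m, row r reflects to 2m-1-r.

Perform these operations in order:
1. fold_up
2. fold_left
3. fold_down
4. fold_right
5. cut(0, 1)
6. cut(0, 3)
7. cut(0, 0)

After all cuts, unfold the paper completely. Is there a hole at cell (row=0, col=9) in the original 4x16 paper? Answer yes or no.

Answer: no

Derivation:
Op 1 fold_up: fold axis h@2; visible region now rows[0,2) x cols[0,16) = 2x16
Op 2 fold_left: fold axis v@8; visible region now rows[0,2) x cols[0,8) = 2x8
Op 3 fold_down: fold axis h@1; visible region now rows[1,2) x cols[0,8) = 1x8
Op 4 fold_right: fold axis v@4; visible region now rows[1,2) x cols[4,8) = 1x4
Op 5 cut(0, 1): punch at orig (1,5); cuts so far [(1, 5)]; region rows[1,2) x cols[4,8) = 1x4
Op 6 cut(0, 3): punch at orig (1,7); cuts so far [(1, 5), (1, 7)]; region rows[1,2) x cols[4,8) = 1x4
Op 7 cut(0, 0): punch at orig (1,4); cuts so far [(1, 4), (1, 5), (1, 7)]; region rows[1,2) x cols[4,8) = 1x4
Unfold 1 (reflect across v@4): 6 holes -> [(1, 0), (1, 2), (1, 3), (1, 4), (1, 5), (1, 7)]
Unfold 2 (reflect across h@1): 12 holes -> [(0, 0), (0, 2), (0, 3), (0, 4), (0, 5), (0, 7), (1, 0), (1, 2), (1, 3), (1, 4), (1, 5), (1, 7)]
Unfold 3 (reflect across v@8): 24 holes -> [(0, 0), (0, 2), (0, 3), (0, 4), (0, 5), (0, 7), (0, 8), (0, 10), (0, 11), (0, 12), (0, 13), (0, 15), (1, 0), (1, 2), (1, 3), (1, 4), (1, 5), (1, 7), (1, 8), (1, 10), (1, 11), (1, 12), (1, 13), (1, 15)]
Unfold 4 (reflect across h@2): 48 holes -> [(0, 0), (0, 2), (0, 3), (0, 4), (0, 5), (0, 7), (0, 8), (0, 10), (0, 11), (0, 12), (0, 13), (0, 15), (1, 0), (1, 2), (1, 3), (1, 4), (1, 5), (1, 7), (1, 8), (1, 10), (1, 11), (1, 12), (1, 13), (1, 15), (2, 0), (2, 2), (2, 3), (2, 4), (2, 5), (2, 7), (2, 8), (2, 10), (2, 11), (2, 12), (2, 13), (2, 15), (3, 0), (3, 2), (3, 3), (3, 4), (3, 5), (3, 7), (3, 8), (3, 10), (3, 11), (3, 12), (3, 13), (3, 15)]
Holes: [(0, 0), (0, 2), (0, 3), (0, 4), (0, 5), (0, 7), (0, 8), (0, 10), (0, 11), (0, 12), (0, 13), (0, 15), (1, 0), (1, 2), (1, 3), (1, 4), (1, 5), (1, 7), (1, 8), (1, 10), (1, 11), (1, 12), (1, 13), (1, 15), (2, 0), (2, 2), (2, 3), (2, 4), (2, 5), (2, 7), (2, 8), (2, 10), (2, 11), (2, 12), (2, 13), (2, 15), (3, 0), (3, 2), (3, 3), (3, 4), (3, 5), (3, 7), (3, 8), (3, 10), (3, 11), (3, 12), (3, 13), (3, 15)]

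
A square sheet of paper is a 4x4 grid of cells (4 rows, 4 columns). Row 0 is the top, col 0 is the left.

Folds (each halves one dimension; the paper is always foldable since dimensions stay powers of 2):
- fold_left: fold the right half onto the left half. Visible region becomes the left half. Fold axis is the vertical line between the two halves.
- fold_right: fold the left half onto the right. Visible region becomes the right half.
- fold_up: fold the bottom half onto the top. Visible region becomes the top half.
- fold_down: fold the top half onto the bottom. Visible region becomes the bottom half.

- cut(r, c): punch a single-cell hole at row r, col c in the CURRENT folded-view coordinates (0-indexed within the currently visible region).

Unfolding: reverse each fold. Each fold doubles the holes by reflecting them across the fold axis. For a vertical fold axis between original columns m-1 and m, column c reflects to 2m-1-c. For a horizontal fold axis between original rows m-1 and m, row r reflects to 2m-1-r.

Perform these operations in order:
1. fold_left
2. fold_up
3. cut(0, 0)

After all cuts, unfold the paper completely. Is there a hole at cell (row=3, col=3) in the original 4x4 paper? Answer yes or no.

Answer: yes

Derivation:
Op 1 fold_left: fold axis v@2; visible region now rows[0,4) x cols[0,2) = 4x2
Op 2 fold_up: fold axis h@2; visible region now rows[0,2) x cols[0,2) = 2x2
Op 3 cut(0, 0): punch at orig (0,0); cuts so far [(0, 0)]; region rows[0,2) x cols[0,2) = 2x2
Unfold 1 (reflect across h@2): 2 holes -> [(0, 0), (3, 0)]
Unfold 2 (reflect across v@2): 4 holes -> [(0, 0), (0, 3), (3, 0), (3, 3)]
Holes: [(0, 0), (0, 3), (3, 0), (3, 3)]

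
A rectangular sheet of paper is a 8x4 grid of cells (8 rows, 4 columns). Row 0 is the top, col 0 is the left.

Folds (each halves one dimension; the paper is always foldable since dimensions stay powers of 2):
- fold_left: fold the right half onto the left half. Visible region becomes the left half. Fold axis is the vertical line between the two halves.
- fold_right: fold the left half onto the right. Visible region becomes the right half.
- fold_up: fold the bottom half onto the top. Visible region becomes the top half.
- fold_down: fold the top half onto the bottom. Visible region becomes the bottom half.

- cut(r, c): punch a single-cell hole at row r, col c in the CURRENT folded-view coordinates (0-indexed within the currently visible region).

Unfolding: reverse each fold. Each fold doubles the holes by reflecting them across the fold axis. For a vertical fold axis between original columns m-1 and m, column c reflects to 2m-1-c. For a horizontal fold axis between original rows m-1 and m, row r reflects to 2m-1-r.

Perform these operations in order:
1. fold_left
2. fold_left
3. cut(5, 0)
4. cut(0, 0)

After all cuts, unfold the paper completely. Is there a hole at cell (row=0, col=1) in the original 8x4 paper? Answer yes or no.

Op 1 fold_left: fold axis v@2; visible region now rows[0,8) x cols[0,2) = 8x2
Op 2 fold_left: fold axis v@1; visible region now rows[0,8) x cols[0,1) = 8x1
Op 3 cut(5, 0): punch at orig (5,0); cuts so far [(5, 0)]; region rows[0,8) x cols[0,1) = 8x1
Op 4 cut(0, 0): punch at orig (0,0); cuts so far [(0, 0), (5, 0)]; region rows[0,8) x cols[0,1) = 8x1
Unfold 1 (reflect across v@1): 4 holes -> [(0, 0), (0, 1), (5, 0), (5, 1)]
Unfold 2 (reflect across v@2): 8 holes -> [(0, 0), (0, 1), (0, 2), (0, 3), (5, 0), (5, 1), (5, 2), (5, 3)]
Holes: [(0, 0), (0, 1), (0, 2), (0, 3), (5, 0), (5, 1), (5, 2), (5, 3)]

Answer: yes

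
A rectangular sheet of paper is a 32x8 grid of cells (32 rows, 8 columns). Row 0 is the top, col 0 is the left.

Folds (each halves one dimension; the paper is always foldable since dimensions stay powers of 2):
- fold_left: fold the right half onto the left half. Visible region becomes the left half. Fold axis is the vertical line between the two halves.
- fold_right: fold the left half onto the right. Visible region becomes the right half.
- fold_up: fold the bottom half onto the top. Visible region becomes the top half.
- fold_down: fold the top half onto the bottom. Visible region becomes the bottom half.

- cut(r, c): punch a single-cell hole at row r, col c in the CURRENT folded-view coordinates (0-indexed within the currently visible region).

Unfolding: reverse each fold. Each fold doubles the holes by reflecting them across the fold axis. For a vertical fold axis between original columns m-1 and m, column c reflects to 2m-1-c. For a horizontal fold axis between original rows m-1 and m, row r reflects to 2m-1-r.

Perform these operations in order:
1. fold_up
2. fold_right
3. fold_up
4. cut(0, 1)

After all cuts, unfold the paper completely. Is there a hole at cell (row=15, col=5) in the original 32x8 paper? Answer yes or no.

Op 1 fold_up: fold axis h@16; visible region now rows[0,16) x cols[0,8) = 16x8
Op 2 fold_right: fold axis v@4; visible region now rows[0,16) x cols[4,8) = 16x4
Op 3 fold_up: fold axis h@8; visible region now rows[0,8) x cols[4,8) = 8x4
Op 4 cut(0, 1): punch at orig (0,5); cuts so far [(0, 5)]; region rows[0,8) x cols[4,8) = 8x4
Unfold 1 (reflect across h@8): 2 holes -> [(0, 5), (15, 5)]
Unfold 2 (reflect across v@4): 4 holes -> [(0, 2), (0, 5), (15, 2), (15, 5)]
Unfold 3 (reflect across h@16): 8 holes -> [(0, 2), (0, 5), (15, 2), (15, 5), (16, 2), (16, 5), (31, 2), (31, 5)]
Holes: [(0, 2), (0, 5), (15, 2), (15, 5), (16, 2), (16, 5), (31, 2), (31, 5)]

Answer: yes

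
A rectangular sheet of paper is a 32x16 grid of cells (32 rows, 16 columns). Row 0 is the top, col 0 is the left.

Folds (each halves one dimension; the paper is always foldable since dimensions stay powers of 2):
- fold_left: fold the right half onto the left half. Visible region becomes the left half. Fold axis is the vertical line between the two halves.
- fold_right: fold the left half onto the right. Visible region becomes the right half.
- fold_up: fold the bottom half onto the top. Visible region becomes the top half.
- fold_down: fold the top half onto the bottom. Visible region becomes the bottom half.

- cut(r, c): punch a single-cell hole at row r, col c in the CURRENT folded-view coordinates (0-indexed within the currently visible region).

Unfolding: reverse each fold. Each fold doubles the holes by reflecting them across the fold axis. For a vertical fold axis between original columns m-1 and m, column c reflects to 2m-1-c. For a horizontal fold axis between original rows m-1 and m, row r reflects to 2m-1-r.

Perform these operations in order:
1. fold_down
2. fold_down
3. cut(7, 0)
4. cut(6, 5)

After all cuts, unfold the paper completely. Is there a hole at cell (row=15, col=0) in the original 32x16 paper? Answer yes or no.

Op 1 fold_down: fold axis h@16; visible region now rows[16,32) x cols[0,16) = 16x16
Op 2 fold_down: fold axis h@24; visible region now rows[24,32) x cols[0,16) = 8x16
Op 3 cut(7, 0): punch at orig (31,0); cuts so far [(31, 0)]; region rows[24,32) x cols[0,16) = 8x16
Op 4 cut(6, 5): punch at orig (30,5); cuts so far [(30, 5), (31, 0)]; region rows[24,32) x cols[0,16) = 8x16
Unfold 1 (reflect across h@24): 4 holes -> [(16, 0), (17, 5), (30, 5), (31, 0)]
Unfold 2 (reflect across h@16): 8 holes -> [(0, 0), (1, 5), (14, 5), (15, 0), (16, 0), (17, 5), (30, 5), (31, 0)]
Holes: [(0, 0), (1, 5), (14, 5), (15, 0), (16, 0), (17, 5), (30, 5), (31, 0)]

Answer: yes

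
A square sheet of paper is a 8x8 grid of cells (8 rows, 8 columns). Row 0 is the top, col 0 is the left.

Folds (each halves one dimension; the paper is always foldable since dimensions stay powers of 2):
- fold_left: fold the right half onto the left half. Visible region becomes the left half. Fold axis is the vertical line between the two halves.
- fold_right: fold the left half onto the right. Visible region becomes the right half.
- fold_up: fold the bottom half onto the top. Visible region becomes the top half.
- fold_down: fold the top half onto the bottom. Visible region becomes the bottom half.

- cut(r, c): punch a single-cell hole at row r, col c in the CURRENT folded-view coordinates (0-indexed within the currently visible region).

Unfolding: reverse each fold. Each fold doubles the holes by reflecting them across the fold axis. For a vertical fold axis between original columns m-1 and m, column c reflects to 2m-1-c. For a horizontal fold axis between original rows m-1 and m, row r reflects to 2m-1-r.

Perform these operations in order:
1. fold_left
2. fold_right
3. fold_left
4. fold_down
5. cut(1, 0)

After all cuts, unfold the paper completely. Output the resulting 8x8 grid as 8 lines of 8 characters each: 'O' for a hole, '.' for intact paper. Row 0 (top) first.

Op 1 fold_left: fold axis v@4; visible region now rows[0,8) x cols[0,4) = 8x4
Op 2 fold_right: fold axis v@2; visible region now rows[0,8) x cols[2,4) = 8x2
Op 3 fold_left: fold axis v@3; visible region now rows[0,8) x cols[2,3) = 8x1
Op 4 fold_down: fold axis h@4; visible region now rows[4,8) x cols[2,3) = 4x1
Op 5 cut(1, 0): punch at orig (5,2); cuts so far [(5, 2)]; region rows[4,8) x cols[2,3) = 4x1
Unfold 1 (reflect across h@4): 2 holes -> [(2, 2), (5, 2)]
Unfold 2 (reflect across v@3): 4 holes -> [(2, 2), (2, 3), (5, 2), (5, 3)]
Unfold 3 (reflect across v@2): 8 holes -> [(2, 0), (2, 1), (2, 2), (2, 3), (5, 0), (5, 1), (5, 2), (5, 3)]
Unfold 4 (reflect across v@4): 16 holes -> [(2, 0), (2, 1), (2, 2), (2, 3), (2, 4), (2, 5), (2, 6), (2, 7), (5, 0), (5, 1), (5, 2), (5, 3), (5, 4), (5, 5), (5, 6), (5, 7)]

Answer: ........
........
OOOOOOOO
........
........
OOOOOOOO
........
........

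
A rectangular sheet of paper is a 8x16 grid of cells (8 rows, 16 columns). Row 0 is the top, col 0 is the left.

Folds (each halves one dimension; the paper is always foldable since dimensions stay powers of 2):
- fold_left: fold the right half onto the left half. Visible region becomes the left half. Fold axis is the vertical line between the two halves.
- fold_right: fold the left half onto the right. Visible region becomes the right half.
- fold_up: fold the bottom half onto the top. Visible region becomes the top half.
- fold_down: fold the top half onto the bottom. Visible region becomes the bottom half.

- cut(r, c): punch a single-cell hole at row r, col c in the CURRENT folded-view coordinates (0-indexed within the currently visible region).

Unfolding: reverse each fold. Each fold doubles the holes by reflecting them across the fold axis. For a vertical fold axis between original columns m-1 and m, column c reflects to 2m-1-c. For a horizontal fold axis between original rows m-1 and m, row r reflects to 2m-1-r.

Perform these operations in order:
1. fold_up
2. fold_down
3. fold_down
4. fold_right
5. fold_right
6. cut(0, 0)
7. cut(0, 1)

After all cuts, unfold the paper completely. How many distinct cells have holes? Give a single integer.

Op 1 fold_up: fold axis h@4; visible region now rows[0,4) x cols[0,16) = 4x16
Op 2 fold_down: fold axis h@2; visible region now rows[2,4) x cols[0,16) = 2x16
Op 3 fold_down: fold axis h@3; visible region now rows[3,4) x cols[0,16) = 1x16
Op 4 fold_right: fold axis v@8; visible region now rows[3,4) x cols[8,16) = 1x8
Op 5 fold_right: fold axis v@12; visible region now rows[3,4) x cols[12,16) = 1x4
Op 6 cut(0, 0): punch at orig (3,12); cuts so far [(3, 12)]; region rows[3,4) x cols[12,16) = 1x4
Op 7 cut(0, 1): punch at orig (3,13); cuts so far [(3, 12), (3, 13)]; region rows[3,4) x cols[12,16) = 1x4
Unfold 1 (reflect across v@12): 4 holes -> [(3, 10), (3, 11), (3, 12), (3, 13)]
Unfold 2 (reflect across v@8): 8 holes -> [(3, 2), (3, 3), (3, 4), (3, 5), (3, 10), (3, 11), (3, 12), (3, 13)]
Unfold 3 (reflect across h@3): 16 holes -> [(2, 2), (2, 3), (2, 4), (2, 5), (2, 10), (2, 11), (2, 12), (2, 13), (3, 2), (3, 3), (3, 4), (3, 5), (3, 10), (3, 11), (3, 12), (3, 13)]
Unfold 4 (reflect across h@2): 32 holes -> [(0, 2), (0, 3), (0, 4), (0, 5), (0, 10), (0, 11), (0, 12), (0, 13), (1, 2), (1, 3), (1, 4), (1, 5), (1, 10), (1, 11), (1, 12), (1, 13), (2, 2), (2, 3), (2, 4), (2, 5), (2, 10), (2, 11), (2, 12), (2, 13), (3, 2), (3, 3), (3, 4), (3, 5), (3, 10), (3, 11), (3, 12), (3, 13)]
Unfold 5 (reflect across h@4): 64 holes -> [(0, 2), (0, 3), (0, 4), (0, 5), (0, 10), (0, 11), (0, 12), (0, 13), (1, 2), (1, 3), (1, 4), (1, 5), (1, 10), (1, 11), (1, 12), (1, 13), (2, 2), (2, 3), (2, 4), (2, 5), (2, 10), (2, 11), (2, 12), (2, 13), (3, 2), (3, 3), (3, 4), (3, 5), (3, 10), (3, 11), (3, 12), (3, 13), (4, 2), (4, 3), (4, 4), (4, 5), (4, 10), (4, 11), (4, 12), (4, 13), (5, 2), (5, 3), (5, 4), (5, 5), (5, 10), (5, 11), (5, 12), (5, 13), (6, 2), (6, 3), (6, 4), (6, 5), (6, 10), (6, 11), (6, 12), (6, 13), (7, 2), (7, 3), (7, 4), (7, 5), (7, 10), (7, 11), (7, 12), (7, 13)]

Answer: 64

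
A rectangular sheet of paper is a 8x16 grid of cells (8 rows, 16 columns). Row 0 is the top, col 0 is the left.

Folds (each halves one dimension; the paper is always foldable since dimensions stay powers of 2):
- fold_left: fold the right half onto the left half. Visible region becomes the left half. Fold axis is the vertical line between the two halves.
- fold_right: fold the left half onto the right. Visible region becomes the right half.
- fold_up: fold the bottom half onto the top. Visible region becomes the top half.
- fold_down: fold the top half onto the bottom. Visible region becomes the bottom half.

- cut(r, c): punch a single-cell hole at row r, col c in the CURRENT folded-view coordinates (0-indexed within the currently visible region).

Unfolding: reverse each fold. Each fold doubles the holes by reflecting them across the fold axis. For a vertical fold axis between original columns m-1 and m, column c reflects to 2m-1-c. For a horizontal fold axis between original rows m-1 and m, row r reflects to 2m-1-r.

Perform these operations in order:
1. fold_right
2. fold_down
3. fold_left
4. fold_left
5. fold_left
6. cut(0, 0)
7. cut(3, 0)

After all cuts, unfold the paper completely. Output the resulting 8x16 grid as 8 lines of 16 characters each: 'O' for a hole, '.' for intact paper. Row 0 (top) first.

Op 1 fold_right: fold axis v@8; visible region now rows[0,8) x cols[8,16) = 8x8
Op 2 fold_down: fold axis h@4; visible region now rows[4,8) x cols[8,16) = 4x8
Op 3 fold_left: fold axis v@12; visible region now rows[4,8) x cols[8,12) = 4x4
Op 4 fold_left: fold axis v@10; visible region now rows[4,8) x cols[8,10) = 4x2
Op 5 fold_left: fold axis v@9; visible region now rows[4,8) x cols[8,9) = 4x1
Op 6 cut(0, 0): punch at orig (4,8); cuts so far [(4, 8)]; region rows[4,8) x cols[8,9) = 4x1
Op 7 cut(3, 0): punch at orig (7,8); cuts so far [(4, 8), (7, 8)]; region rows[4,8) x cols[8,9) = 4x1
Unfold 1 (reflect across v@9): 4 holes -> [(4, 8), (4, 9), (7, 8), (7, 9)]
Unfold 2 (reflect across v@10): 8 holes -> [(4, 8), (4, 9), (4, 10), (4, 11), (7, 8), (7, 9), (7, 10), (7, 11)]
Unfold 3 (reflect across v@12): 16 holes -> [(4, 8), (4, 9), (4, 10), (4, 11), (4, 12), (4, 13), (4, 14), (4, 15), (7, 8), (7, 9), (7, 10), (7, 11), (7, 12), (7, 13), (7, 14), (7, 15)]
Unfold 4 (reflect across h@4): 32 holes -> [(0, 8), (0, 9), (0, 10), (0, 11), (0, 12), (0, 13), (0, 14), (0, 15), (3, 8), (3, 9), (3, 10), (3, 11), (3, 12), (3, 13), (3, 14), (3, 15), (4, 8), (4, 9), (4, 10), (4, 11), (4, 12), (4, 13), (4, 14), (4, 15), (7, 8), (7, 9), (7, 10), (7, 11), (7, 12), (7, 13), (7, 14), (7, 15)]
Unfold 5 (reflect across v@8): 64 holes -> [(0, 0), (0, 1), (0, 2), (0, 3), (0, 4), (0, 5), (0, 6), (0, 7), (0, 8), (0, 9), (0, 10), (0, 11), (0, 12), (0, 13), (0, 14), (0, 15), (3, 0), (3, 1), (3, 2), (3, 3), (3, 4), (3, 5), (3, 6), (3, 7), (3, 8), (3, 9), (3, 10), (3, 11), (3, 12), (3, 13), (3, 14), (3, 15), (4, 0), (4, 1), (4, 2), (4, 3), (4, 4), (4, 5), (4, 6), (4, 7), (4, 8), (4, 9), (4, 10), (4, 11), (4, 12), (4, 13), (4, 14), (4, 15), (7, 0), (7, 1), (7, 2), (7, 3), (7, 4), (7, 5), (7, 6), (7, 7), (7, 8), (7, 9), (7, 10), (7, 11), (7, 12), (7, 13), (7, 14), (7, 15)]

Answer: OOOOOOOOOOOOOOOO
................
................
OOOOOOOOOOOOOOOO
OOOOOOOOOOOOOOOO
................
................
OOOOOOOOOOOOOOOO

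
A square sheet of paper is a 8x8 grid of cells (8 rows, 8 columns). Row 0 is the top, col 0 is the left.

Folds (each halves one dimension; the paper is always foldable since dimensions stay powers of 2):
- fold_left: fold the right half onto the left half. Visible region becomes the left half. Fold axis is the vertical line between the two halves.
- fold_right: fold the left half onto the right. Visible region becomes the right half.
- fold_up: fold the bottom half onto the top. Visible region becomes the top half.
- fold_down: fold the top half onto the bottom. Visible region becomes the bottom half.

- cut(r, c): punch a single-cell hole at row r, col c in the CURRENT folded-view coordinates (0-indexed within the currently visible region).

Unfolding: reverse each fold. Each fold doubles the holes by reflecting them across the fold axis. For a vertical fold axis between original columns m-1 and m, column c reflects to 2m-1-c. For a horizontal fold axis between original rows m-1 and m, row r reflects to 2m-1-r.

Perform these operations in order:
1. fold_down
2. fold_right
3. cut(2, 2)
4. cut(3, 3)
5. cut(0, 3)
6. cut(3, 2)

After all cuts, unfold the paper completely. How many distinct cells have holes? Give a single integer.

Op 1 fold_down: fold axis h@4; visible region now rows[4,8) x cols[0,8) = 4x8
Op 2 fold_right: fold axis v@4; visible region now rows[4,8) x cols[4,8) = 4x4
Op 3 cut(2, 2): punch at orig (6,6); cuts so far [(6, 6)]; region rows[4,8) x cols[4,8) = 4x4
Op 4 cut(3, 3): punch at orig (7,7); cuts so far [(6, 6), (7, 7)]; region rows[4,8) x cols[4,8) = 4x4
Op 5 cut(0, 3): punch at orig (4,7); cuts so far [(4, 7), (6, 6), (7, 7)]; region rows[4,8) x cols[4,8) = 4x4
Op 6 cut(3, 2): punch at orig (7,6); cuts so far [(4, 7), (6, 6), (7, 6), (7, 7)]; region rows[4,8) x cols[4,8) = 4x4
Unfold 1 (reflect across v@4): 8 holes -> [(4, 0), (4, 7), (6, 1), (6, 6), (7, 0), (7, 1), (7, 6), (7, 7)]
Unfold 2 (reflect across h@4): 16 holes -> [(0, 0), (0, 1), (0, 6), (0, 7), (1, 1), (1, 6), (3, 0), (3, 7), (4, 0), (4, 7), (6, 1), (6, 6), (7, 0), (7, 1), (7, 6), (7, 7)]

Answer: 16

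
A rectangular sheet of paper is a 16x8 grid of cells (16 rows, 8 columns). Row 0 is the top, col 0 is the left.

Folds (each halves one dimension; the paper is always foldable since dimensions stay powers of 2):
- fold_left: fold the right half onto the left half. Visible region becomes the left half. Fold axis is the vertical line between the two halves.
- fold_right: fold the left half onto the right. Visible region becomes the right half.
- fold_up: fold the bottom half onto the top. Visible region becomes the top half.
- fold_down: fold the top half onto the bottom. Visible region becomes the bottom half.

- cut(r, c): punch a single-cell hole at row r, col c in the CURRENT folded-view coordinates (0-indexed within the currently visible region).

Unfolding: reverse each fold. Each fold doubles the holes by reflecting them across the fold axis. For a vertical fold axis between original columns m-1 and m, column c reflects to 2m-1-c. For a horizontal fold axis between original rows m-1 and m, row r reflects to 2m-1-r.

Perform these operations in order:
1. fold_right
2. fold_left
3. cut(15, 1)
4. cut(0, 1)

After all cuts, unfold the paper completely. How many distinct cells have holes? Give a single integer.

Answer: 8

Derivation:
Op 1 fold_right: fold axis v@4; visible region now rows[0,16) x cols[4,8) = 16x4
Op 2 fold_left: fold axis v@6; visible region now rows[0,16) x cols[4,6) = 16x2
Op 3 cut(15, 1): punch at orig (15,5); cuts so far [(15, 5)]; region rows[0,16) x cols[4,6) = 16x2
Op 4 cut(0, 1): punch at orig (0,5); cuts so far [(0, 5), (15, 5)]; region rows[0,16) x cols[4,6) = 16x2
Unfold 1 (reflect across v@6): 4 holes -> [(0, 5), (0, 6), (15, 5), (15, 6)]
Unfold 2 (reflect across v@4): 8 holes -> [(0, 1), (0, 2), (0, 5), (0, 6), (15, 1), (15, 2), (15, 5), (15, 6)]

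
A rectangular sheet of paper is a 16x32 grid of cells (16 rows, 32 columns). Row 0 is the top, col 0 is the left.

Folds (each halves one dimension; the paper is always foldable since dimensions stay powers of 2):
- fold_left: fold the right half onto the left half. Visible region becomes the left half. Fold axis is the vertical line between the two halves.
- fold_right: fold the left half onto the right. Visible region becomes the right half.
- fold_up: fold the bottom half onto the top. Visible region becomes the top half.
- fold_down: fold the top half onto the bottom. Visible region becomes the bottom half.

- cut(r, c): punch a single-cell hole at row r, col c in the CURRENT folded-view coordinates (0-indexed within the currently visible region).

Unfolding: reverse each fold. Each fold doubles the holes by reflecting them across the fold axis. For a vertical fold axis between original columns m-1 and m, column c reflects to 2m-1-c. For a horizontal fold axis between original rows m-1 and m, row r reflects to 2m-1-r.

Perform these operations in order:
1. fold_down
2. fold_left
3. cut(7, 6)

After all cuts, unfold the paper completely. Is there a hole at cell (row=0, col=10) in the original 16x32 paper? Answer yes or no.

Answer: no

Derivation:
Op 1 fold_down: fold axis h@8; visible region now rows[8,16) x cols[0,32) = 8x32
Op 2 fold_left: fold axis v@16; visible region now rows[8,16) x cols[0,16) = 8x16
Op 3 cut(7, 6): punch at orig (15,6); cuts so far [(15, 6)]; region rows[8,16) x cols[0,16) = 8x16
Unfold 1 (reflect across v@16): 2 holes -> [(15, 6), (15, 25)]
Unfold 2 (reflect across h@8): 4 holes -> [(0, 6), (0, 25), (15, 6), (15, 25)]
Holes: [(0, 6), (0, 25), (15, 6), (15, 25)]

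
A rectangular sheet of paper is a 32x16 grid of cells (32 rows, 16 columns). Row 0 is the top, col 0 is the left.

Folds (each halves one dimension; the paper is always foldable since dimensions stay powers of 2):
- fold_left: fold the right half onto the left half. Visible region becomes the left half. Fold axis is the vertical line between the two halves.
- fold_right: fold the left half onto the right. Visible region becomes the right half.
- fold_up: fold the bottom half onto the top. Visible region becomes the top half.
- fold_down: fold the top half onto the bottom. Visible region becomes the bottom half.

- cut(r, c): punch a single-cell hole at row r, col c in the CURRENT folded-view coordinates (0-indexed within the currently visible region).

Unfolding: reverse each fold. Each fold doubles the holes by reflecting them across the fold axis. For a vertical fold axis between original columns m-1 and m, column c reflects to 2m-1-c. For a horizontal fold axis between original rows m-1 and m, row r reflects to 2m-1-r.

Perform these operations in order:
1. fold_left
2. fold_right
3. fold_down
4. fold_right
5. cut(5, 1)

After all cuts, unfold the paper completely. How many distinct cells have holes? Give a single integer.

Answer: 16

Derivation:
Op 1 fold_left: fold axis v@8; visible region now rows[0,32) x cols[0,8) = 32x8
Op 2 fold_right: fold axis v@4; visible region now rows[0,32) x cols[4,8) = 32x4
Op 3 fold_down: fold axis h@16; visible region now rows[16,32) x cols[4,8) = 16x4
Op 4 fold_right: fold axis v@6; visible region now rows[16,32) x cols[6,8) = 16x2
Op 5 cut(5, 1): punch at orig (21,7); cuts so far [(21, 7)]; region rows[16,32) x cols[6,8) = 16x2
Unfold 1 (reflect across v@6): 2 holes -> [(21, 4), (21, 7)]
Unfold 2 (reflect across h@16): 4 holes -> [(10, 4), (10, 7), (21, 4), (21, 7)]
Unfold 3 (reflect across v@4): 8 holes -> [(10, 0), (10, 3), (10, 4), (10, 7), (21, 0), (21, 3), (21, 4), (21, 7)]
Unfold 4 (reflect across v@8): 16 holes -> [(10, 0), (10, 3), (10, 4), (10, 7), (10, 8), (10, 11), (10, 12), (10, 15), (21, 0), (21, 3), (21, 4), (21, 7), (21, 8), (21, 11), (21, 12), (21, 15)]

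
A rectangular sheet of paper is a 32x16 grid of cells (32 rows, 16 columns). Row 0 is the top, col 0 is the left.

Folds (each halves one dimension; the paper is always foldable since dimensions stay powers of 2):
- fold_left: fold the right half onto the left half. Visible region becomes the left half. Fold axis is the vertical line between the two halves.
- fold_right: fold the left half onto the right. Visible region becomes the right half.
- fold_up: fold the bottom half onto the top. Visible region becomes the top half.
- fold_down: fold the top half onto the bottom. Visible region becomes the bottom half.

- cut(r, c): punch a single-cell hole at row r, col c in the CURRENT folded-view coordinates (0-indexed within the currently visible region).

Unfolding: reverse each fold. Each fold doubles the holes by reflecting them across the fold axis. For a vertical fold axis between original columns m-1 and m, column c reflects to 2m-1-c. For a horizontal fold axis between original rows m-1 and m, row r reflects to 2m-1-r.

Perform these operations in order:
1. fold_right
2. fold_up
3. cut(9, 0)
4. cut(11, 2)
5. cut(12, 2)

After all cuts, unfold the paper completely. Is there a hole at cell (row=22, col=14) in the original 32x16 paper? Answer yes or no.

Answer: no

Derivation:
Op 1 fold_right: fold axis v@8; visible region now rows[0,32) x cols[8,16) = 32x8
Op 2 fold_up: fold axis h@16; visible region now rows[0,16) x cols[8,16) = 16x8
Op 3 cut(9, 0): punch at orig (9,8); cuts so far [(9, 8)]; region rows[0,16) x cols[8,16) = 16x8
Op 4 cut(11, 2): punch at orig (11,10); cuts so far [(9, 8), (11, 10)]; region rows[0,16) x cols[8,16) = 16x8
Op 5 cut(12, 2): punch at orig (12,10); cuts so far [(9, 8), (11, 10), (12, 10)]; region rows[0,16) x cols[8,16) = 16x8
Unfold 1 (reflect across h@16): 6 holes -> [(9, 8), (11, 10), (12, 10), (19, 10), (20, 10), (22, 8)]
Unfold 2 (reflect across v@8): 12 holes -> [(9, 7), (9, 8), (11, 5), (11, 10), (12, 5), (12, 10), (19, 5), (19, 10), (20, 5), (20, 10), (22, 7), (22, 8)]
Holes: [(9, 7), (9, 8), (11, 5), (11, 10), (12, 5), (12, 10), (19, 5), (19, 10), (20, 5), (20, 10), (22, 7), (22, 8)]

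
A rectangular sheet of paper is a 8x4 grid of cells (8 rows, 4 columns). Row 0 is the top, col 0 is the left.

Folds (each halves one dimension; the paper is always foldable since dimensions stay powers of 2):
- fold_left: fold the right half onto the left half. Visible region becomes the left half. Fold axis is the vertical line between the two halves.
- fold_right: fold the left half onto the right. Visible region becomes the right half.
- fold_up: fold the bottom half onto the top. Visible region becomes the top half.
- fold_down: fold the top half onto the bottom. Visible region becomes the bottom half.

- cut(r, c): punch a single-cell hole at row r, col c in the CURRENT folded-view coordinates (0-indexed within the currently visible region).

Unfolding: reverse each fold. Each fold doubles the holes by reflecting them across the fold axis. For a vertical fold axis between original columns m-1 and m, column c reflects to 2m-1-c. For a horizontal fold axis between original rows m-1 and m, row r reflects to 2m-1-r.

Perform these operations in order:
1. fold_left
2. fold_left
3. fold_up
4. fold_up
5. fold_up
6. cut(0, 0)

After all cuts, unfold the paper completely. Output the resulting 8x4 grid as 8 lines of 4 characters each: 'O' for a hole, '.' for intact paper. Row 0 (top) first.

Op 1 fold_left: fold axis v@2; visible region now rows[0,8) x cols[0,2) = 8x2
Op 2 fold_left: fold axis v@1; visible region now rows[0,8) x cols[0,1) = 8x1
Op 3 fold_up: fold axis h@4; visible region now rows[0,4) x cols[0,1) = 4x1
Op 4 fold_up: fold axis h@2; visible region now rows[0,2) x cols[0,1) = 2x1
Op 5 fold_up: fold axis h@1; visible region now rows[0,1) x cols[0,1) = 1x1
Op 6 cut(0, 0): punch at orig (0,0); cuts so far [(0, 0)]; region rows[0,1) x cols[0,1) = 1x1
Unfold 1 (reflect across h@1): 2 holes -> [(0, 0), (1, 0)]
Unfold 2 (reflect across h@2): 4 holes -> [(0, 0), (1, 0), (2, 0), (3, 0)]
Unfold 3 (reflect across h@4): 8 holes -> [(0, 0), (1, 0), (2, 0), (3, 0), (4, 0), (5, 0), (6, 0), (7, 0)]
Unfold 4 (reflect across v@1): 16 holes -> [(0, 0), (0, 1), (1, 0), (1, 1), (2, 0), (2, 1), (3, 0), (3, 1), (4, 0), (4, 1), (5, 0), (5, 1), (6, 0), (6, 1), (7, 0), (7, 1)]
Unfold 5 (reflect across v@2): 32 holes -> [(0, 0), (0, 1), (0, 2), (0, 3), (1, 0), (1, 1), (1, 2), (1, 3), (2, 0), (2, 1), (2, 2), (2, 3), (3, 0), (3, 1), (3, 2), (3, 3), (4, 0), (4, 1), (4, 2), (4, 3), (5, 0), (5, 1), (5, 2), (5, 3), (6, 0), (6, 1), (6, 2), (6, 3), (7, 0), (7, 1), (7, 2), (7, 3)]

Answer: OOOO
OOOO
OOOO
OOOO
OOOO
OOOO
OOOO
OOOO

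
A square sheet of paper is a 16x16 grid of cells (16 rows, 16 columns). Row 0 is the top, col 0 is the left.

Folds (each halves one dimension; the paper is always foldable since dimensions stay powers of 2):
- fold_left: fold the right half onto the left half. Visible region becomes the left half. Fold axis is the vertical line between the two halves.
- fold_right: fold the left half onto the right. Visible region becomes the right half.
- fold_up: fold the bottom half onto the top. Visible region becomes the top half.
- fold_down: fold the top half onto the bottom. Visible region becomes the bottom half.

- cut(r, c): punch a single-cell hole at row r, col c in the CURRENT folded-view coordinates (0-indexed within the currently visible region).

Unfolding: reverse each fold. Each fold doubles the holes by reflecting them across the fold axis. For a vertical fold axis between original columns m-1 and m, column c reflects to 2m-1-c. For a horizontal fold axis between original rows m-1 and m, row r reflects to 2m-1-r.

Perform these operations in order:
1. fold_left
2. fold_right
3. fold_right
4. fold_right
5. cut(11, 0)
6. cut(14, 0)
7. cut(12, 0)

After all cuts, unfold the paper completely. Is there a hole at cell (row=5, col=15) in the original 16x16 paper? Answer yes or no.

Op 1 fold_left: fold axis v@8; visible region now rows[0,16) x cols[0,8) = 16x8
Op 2 fold_right: fold axis v@4; visible region now rows[0,16) x cols[4,8) = 16x4
Op 3 fold_right: fold axis v@6; visible region now rows[0,16) x cols[6,8) = 16x2
Op 4 fold_right: fold axis v@7; visible region now rows[0,16) x cols[7,8) = 16x1
Op 5 cut(11, 0): punch at orig (11,7); cuts so far [(11, 7)]; region rows[0,16) x cols[7,8) = 16x1
Op 6 cut(14, 0): punch at orig (14,7); cuts so far [(11, 7), (14, 7)]; region rows[0,16) x cols[7,8) = 16x1
Op 7 cut(12, 0): punch at orig (12,7); cuts so far [(11, 7), (12, 7), (14, 7)]; region rows[0,16) x cols[7,8) = 16x1
Unfold 1 (reflect across v@7): 6 holes -> [(11, 6), (11, 7), (12, 6), (12, 7), (14, 6), (14, 7)]
Unfold 2 (reflect across v@6): 12 holes -> [(11, 4), (11, 5), (11, 6), (11, 7), (12, 4), (12, 5), (12, 6), (12, 7), (14, 4), (14, 5), (14, 6), (14, 7)]
Unfold 3 (reflect across v@4): 24 holes -> [(11, 0), (11, 1), (11, 2), (11, 3), (11, 4), (11, 5), (11, 6), (11, 7), (12, 0), (12, 1), (12, 2), (12, 3), (12, 4), (12, 5), (12, 6), (12, 7), (14, 0), (14, 1), (14, 2), (14, 3), (14, 4), (14, 5), (14, 6), (14, 7)]
Unfold 4 (reflect across v@8): 48 holes -> [(11, 0), (11, 1), (11, 2), (11, 3), (11, 4), (11, 5), (11, 6), (11, 7), (11, 8), (11, 9), (11, 10), (11, 11), (11, 12), (11, 13), (11, 14), (11, 15), (12, 0), (12, 1), (12, 2), (12, 3), (12, 4), (12, 5), (12, 6), (12, 7), (12, 8), (12, 9), (12, 10), (12, 11), (12, 12), (12, 13), (12, 14), (12, 15), (14, 0), (14, 1), (14, 2), (14, 3), (14, 4), (14, 5), (14, 6), (14, 7), (14, 8), (14, 9), (14, 10), (14, 11), (14, 12), (14, 13), (14, 14), (14, 15)]
Holes: [(11, 0), (11, 1), (11, 2), (11, 3), (11, 4), (11, 5), (11, 6), (11, 7), (11, 8), (11, 9), (11, 10), (11, 11), (11, 12), (11, 13), (11, 14), (11, 15), (12, 0), (12, 1), (12, 2), (12, 3), (12, 4), (12, 5), (12, 6), (12, 7), (12, 8), (12, 9), (12, 10), (12, 11), (12, 12), (12, 13), (12, 14), (12, 15), (14, 0), (14, 1), (14, 2), (14, 3), (14, 4), (14, 5), (14, 6), (14, 7), (14, 8), (14, 9), (14, 10), (14, 11), (14, 12), (14, 13), (14, 14), (14, 15)]

Answer: no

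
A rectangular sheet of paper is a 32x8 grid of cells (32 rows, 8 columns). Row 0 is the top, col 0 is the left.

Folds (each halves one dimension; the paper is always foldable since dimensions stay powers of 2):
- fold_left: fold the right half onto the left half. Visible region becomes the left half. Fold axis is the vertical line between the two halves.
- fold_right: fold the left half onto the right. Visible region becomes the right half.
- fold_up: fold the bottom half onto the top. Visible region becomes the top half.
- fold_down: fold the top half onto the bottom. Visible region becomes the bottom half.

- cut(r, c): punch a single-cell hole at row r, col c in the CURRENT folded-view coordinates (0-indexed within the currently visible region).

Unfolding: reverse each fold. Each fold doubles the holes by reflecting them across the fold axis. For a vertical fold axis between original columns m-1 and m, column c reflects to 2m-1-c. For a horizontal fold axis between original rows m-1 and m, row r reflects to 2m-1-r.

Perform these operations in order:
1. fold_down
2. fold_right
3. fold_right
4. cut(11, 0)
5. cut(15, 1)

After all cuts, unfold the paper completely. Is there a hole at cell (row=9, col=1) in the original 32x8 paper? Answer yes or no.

Op 1 fold_down: fold axis h@16; visible region now rows[16,32) x cols[0,8) = 16x8
Op 2 fold_right: fold axis v@4; visible region now rows[16,32) x cols[4,8) = 16x4
Op 3 fold_right: fold axis v@6; visible region now rows[16,32) x cols[6,8) = 16x2
Op 4 cut(11, 0): punch at orig (27,6); cuts so far [(27, 6)]; region rows[16,32) x cols[6,8) = 16x2
Op 5 cut(15, 1): punch at orig (31,7); cuts so far [(27, 6), (31, 7)]; region rows[16,32) x cols[6,8) = 16x2
Unfold 1 (reflect across v@6): 4 holes -> [(27, 5), (27, 6), (31, 4), (31, 7)]
Unfold 2 (reflect across v@4): 8 holes -> [(27, 1), (27, 2), (27, 5), (27, 6), (31, 0), (31, 3), (31, 4), (31, 7)]
Unfold 3 (reflect across h@16): 16 holes -> [(0, 0), (0, 3), (0, 4), (0, 7), (4, 1), (4, 2), (4, 5), (4, 6), (27, 1), (27, 2), (27, 5), (27, 6), (31, 0), (31, 3), (31, 4), (31, 7)]
Holes: [(0, 0), (0, 3), (0, 4), (0, 7), (4, 1), (4, 2), (4, 5), (4, 6), (27, 1), (27, 2), (27, 5), (27, 6), (31, 0), (31, 3), (31, 4), (31, 7)]

Answer: no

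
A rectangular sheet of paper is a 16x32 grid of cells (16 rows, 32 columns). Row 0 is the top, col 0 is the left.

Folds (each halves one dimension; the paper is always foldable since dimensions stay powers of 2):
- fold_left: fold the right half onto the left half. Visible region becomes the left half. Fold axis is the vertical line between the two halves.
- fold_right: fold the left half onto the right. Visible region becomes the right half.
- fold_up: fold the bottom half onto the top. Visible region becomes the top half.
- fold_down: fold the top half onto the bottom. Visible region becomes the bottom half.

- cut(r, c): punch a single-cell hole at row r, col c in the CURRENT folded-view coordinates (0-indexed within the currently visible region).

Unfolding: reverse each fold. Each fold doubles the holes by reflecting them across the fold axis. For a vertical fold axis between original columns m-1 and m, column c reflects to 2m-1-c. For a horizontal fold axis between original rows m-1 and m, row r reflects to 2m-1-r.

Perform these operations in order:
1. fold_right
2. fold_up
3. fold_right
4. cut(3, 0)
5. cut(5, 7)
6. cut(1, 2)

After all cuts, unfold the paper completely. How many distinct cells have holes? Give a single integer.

Op 1 fold_right: fold axis v@16; visible region now rows[0,16) x cols[16,32) = 16x16
Op 2 fold_up: fold axis h@8; visible region now rows[0,8) x cols[16,32) = 8x16
Op 3 fold_right: fold axis v@24; visible region now rows[0,8) x cols[24,32) = 8x8
Op 4 cut(3, 0): punch at orig (3,24); cuts so far [(3, 24)]; region rows[0,8) x cols[24,32) = 8x8
Op 5 cut(5, 7): punch at orig (5,31); cuts so far [(3, 24), (5, 31)]; region rows[0,8) x cols[24,32) = 8x8
Op 6 cut(1, 2): punch at orig (1,26); cuts so far [(1, 26), (3, 24), (5, 31)]; region rows[0,8) x cols[24,32) = 8x8
Unfold 1 (reflect across v@24): 6 holes -> [(1, 21), (1, 26), (3, 23), (3, 24), (5, 16), (5, 31)]
Unfold 2 (reflect across h@8): 12 holes -> [(1, 21), (1, 26), (3, 23), (3, 24), (5, 16), (5, 31), (10, 16), (10, 31), (12, 23), (12, 24), (14, 21), (14, 26)]
Unfold 3 (reflect across v@16): 24 holes -> [(1, 5), (1, 10), (1, 21), (1, 26), (3, 7), (3, 8), (3, 23), (3, 24), (5, 0), (5, 15), (5, 16), (5, 31), (10, 0), (10, 15), (10, 16), (10, 31), (12, 7), (12, 8), (12, 23), (12, 24), (14, 5), (14, 10), (14, 21), (14, 26)]

Answer: 24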